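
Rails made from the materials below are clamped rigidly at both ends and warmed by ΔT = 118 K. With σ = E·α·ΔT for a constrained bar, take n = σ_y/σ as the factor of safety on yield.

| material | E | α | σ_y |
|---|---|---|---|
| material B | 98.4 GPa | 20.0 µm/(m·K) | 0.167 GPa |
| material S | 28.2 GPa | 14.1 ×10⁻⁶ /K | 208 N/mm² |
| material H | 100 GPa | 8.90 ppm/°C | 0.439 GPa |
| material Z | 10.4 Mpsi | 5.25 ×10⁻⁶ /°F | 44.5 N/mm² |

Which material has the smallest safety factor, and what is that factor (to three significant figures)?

material Z, n = 0.557

With everything in SI (GPa, ×10⁻⁶/K, MPa):
  material B: E = 98.40, α = 20.0, σ_y = 167.0 → σ = 232 MPa, n = 0.719
  material S: E = 28.20, α = 14.1, σ_y = 208.0 → σ = 46.9 MPa, n = 4.43
  material H: E = 100.0, α = 8.90, σ_y = 439.0 → σ = 105 MPa, n = 4.18
  material Z: E = 71.71, α = 9.45, σ_y = 44.50 → σ = 80.0 MPa, n = 0.557
Smallest n: material Z with n = 0.557.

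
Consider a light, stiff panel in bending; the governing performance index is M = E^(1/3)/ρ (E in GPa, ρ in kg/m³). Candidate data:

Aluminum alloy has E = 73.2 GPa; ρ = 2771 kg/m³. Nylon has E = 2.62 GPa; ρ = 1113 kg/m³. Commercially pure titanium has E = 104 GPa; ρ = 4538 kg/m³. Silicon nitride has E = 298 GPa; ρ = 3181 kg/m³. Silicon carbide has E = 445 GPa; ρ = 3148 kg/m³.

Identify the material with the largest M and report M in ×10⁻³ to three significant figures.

Computing M directly (units already consistent):
  silicon carbide: M = 2.43×10⁻³
  silicon nitride: M = 2.10×10⁻³
  aluminum alloy: M = 1.51×10⁻³
  nylon: M = 1.24×10⁻³
  commercially pure titanium: M = 1.04×10⁻³
Silicon carbide ranks first.

silicon carbide, M = 2.43×10⁻³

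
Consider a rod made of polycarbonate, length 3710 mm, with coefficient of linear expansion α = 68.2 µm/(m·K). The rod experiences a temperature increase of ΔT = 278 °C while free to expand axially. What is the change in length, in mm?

70.3 mm

ΔL = α·L₀·ΔT = 68.2×10⁻⁶ × 3710 mm × 278.0 K = 70.3 mm.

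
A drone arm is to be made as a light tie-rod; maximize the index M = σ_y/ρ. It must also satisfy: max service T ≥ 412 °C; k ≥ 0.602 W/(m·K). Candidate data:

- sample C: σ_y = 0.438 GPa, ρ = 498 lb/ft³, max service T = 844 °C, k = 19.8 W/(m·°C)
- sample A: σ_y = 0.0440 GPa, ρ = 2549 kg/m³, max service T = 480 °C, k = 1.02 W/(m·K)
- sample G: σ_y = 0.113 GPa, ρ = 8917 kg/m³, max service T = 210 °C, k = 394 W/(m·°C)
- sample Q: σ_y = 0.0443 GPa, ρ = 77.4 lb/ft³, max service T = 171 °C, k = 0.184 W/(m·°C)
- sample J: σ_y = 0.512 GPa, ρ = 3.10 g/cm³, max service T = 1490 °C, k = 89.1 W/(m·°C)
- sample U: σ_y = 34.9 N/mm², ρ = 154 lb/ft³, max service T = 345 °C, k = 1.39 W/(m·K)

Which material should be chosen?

sample J

Screen on constraints: max service T ≥ 412 °C; k ≥ 0.602 W/(m·K). Survivors: sample C, sample A, sample J.
Putting every candidate on a common basis:
  sample C: σ_y = 438.0 MPa, ρ = 7977 kg/m³
  sample A: σ_y = 44.00 MPa, ρ = 2549 kg/m³
  sample J: σ_y = 512.0 MPa, ρ = 3100 kg/m³
  sample J: M = 165 kN·m/kg
  sample C: M = 54.9 kN·m/kg
  sample A: M = 17.3 kN·m/kg
Sample J ranks first.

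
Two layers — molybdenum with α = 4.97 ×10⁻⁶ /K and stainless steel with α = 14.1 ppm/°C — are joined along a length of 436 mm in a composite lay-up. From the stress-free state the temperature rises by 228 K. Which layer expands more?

α(molybdenum) = 4.97×10⁻⁶/K vs α(stainless steel) = 14.1×10⁻⁶/K.
Higher α expands more for the same ΔT: stainless steel.

stainless steel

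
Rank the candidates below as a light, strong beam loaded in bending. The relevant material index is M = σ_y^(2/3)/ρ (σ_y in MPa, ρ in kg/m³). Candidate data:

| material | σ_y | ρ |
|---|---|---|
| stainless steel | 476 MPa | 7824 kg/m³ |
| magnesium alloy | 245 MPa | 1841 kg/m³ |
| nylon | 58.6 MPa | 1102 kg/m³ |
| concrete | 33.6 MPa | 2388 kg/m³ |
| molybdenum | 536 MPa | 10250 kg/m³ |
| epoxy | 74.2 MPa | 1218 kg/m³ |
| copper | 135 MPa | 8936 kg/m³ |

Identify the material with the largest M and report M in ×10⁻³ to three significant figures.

magnesium alloy, M = 21.3×10⁻³

Per-candidate index values:
  magnesium alloy: M = 21.3×10⁻³
  epoxy: M = 14.5×10⁻³
  nylon: M = 13.7×10⁻³
  stainless steel: M = 7.79×10⁻³
  molybdenum: M = 6.44×10⁻³
  concrete: M = 4.36×10⁻³
  copper: M = 2.94×10⁻³
The maximum is for magnesium alloy.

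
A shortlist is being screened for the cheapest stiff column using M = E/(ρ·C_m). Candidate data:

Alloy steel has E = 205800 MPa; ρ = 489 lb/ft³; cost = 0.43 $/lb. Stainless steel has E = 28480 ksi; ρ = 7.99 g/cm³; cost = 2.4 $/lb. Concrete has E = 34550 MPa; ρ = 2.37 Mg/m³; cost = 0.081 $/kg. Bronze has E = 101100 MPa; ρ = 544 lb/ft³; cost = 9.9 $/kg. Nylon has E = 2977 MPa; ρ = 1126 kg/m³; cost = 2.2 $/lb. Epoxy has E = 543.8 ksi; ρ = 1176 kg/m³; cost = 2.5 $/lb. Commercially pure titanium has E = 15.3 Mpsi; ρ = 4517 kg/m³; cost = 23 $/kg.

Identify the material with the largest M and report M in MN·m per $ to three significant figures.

In SI units:
  alloy steel: E = 205.8 GPa, ρ = 7833 kg/m³, cost = 0.9480 $/kg
  stainless steel: E = 196.4 GPa, ρ = 7990 kg/m³, cost = 5.291 $/kg
  concrete: E = 34.55 GPa, ρ = 2370 kg/m³, cost = 0.08100 $/kg
  bronze: E = 101.1 GPa, ρ = 8714 kg/m³, cost = 9.900 $/kg
  nylon: E = 2.977 GPa, ρ = 1126 kg/m³, cost = 4.850 $/kg
  epoxy: E = 3.749 GPa, ρ = 1176 kg/m³, cost = 5.511 $/kg
  commercially pure titanium: E = 105.5 GPa, ρ = 4517 kg/m³, cost = 23.00 $/kg
  concrete: M = 180 MN·m per $
  alloy steel: M = 27.7 MN·m per $
  stainless steel: M = 4.64 MN·m per $
  bronze: M = 1.17 MN·m per $
  commercially pure titanium: M = 1.02 MN·m per $
  epoxy: M = 0.578 MN·m per $
  nylon: M = 0.545 MN·m per $
Highest index: concrete.

concrete, M = 180 MN·m per $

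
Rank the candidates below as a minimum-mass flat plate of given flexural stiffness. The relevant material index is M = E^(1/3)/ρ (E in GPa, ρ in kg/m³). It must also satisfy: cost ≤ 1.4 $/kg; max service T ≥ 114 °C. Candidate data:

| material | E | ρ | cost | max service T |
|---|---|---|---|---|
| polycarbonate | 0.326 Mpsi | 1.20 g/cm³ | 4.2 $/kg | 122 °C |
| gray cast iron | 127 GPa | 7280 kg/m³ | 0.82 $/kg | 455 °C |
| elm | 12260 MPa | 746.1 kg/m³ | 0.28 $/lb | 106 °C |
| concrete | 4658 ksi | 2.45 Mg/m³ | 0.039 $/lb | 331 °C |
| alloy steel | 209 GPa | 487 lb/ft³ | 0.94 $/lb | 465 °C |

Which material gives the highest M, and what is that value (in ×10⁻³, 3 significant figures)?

concrete, M = 1.30×10⁻³

Screen on constraints: cost ≤ 1.4 $/kg; max service T ≥ 114 °C. Survivors: gray cast iron, concrete.
In SI units:
  gray cast iron: E = 127.0 GPa, ρ = 7280 kg/m³
  concrete: E = 32.12 GPa, ρ = 2450 kg/m³
  concrete: M = 1.30×10⁻³
  gray cast iron: M = 0.690×10⁻³
Highest index: concrete.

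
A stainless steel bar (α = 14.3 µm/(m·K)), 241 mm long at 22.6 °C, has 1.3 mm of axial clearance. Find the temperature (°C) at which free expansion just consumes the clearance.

400 °C

α·L₀·ΔT = 1.3 mm ⇒ ΔT = 1.3 / (14.3×10⁻⁶ × 241.0) = 377.2 K.
T = 22.6 + 377.2 = 399.8 °C.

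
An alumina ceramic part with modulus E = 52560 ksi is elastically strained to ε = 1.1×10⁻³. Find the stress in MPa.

E = 52560 ksi = 362.4 GPa.
σ = E·ε = 362400 MPa × 1.1×10⁻³ = 399 MPa.

399 MPa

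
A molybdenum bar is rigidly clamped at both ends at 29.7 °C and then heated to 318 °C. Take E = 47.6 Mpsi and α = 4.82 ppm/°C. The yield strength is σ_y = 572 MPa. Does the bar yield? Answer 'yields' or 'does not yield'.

E = 47.6 Mpsi = 328.2 GPa.
ΔT = 288.3 K. Constrained thermal stress σ = E·α·ΔT = 328.2×10³ MPa × 4.82×10⁻⁶ × 288.3 = 456 MPa (compressive).
Compare to σ_y = 572 MPa: σ < σ_y, so it does not yield.

does not yield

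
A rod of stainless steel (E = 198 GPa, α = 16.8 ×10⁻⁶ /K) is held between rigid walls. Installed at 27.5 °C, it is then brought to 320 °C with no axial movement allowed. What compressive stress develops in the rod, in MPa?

ΔT = 292.5 K. Constrained thermal stress σ = E·α·ΔT = 198.0×10³ MPa × 16.8×10⁻⁶ × 292.5 = 973 MPa (compressive).

973 MPa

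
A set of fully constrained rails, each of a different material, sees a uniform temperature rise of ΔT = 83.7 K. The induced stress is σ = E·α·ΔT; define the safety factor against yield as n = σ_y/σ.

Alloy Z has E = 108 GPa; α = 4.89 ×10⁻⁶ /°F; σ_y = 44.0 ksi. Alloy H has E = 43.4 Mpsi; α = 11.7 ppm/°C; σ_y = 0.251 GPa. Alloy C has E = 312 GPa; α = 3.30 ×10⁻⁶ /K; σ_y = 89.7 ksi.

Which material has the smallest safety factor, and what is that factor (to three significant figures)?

In consistent units (E in GPa, α in ×10⁻⁶/K, σ_y in MPa):
  alloy Z: E = 108.0, α = 8.80, σ_y = 303.4 → σ = 79.6 MPa, n = 3.81
  alloy H: E = 299.2, α = 11.7, σ_y = 251.0 → σ = 293 MPa, n = 0.857
  alloy C: E = 312.0, α = 3.30, σ_y = 618.5 → σ = 86.2 MPa, n = 7.18
The minimum is alloy H at n = 0.857.

alloy H, n = 0.857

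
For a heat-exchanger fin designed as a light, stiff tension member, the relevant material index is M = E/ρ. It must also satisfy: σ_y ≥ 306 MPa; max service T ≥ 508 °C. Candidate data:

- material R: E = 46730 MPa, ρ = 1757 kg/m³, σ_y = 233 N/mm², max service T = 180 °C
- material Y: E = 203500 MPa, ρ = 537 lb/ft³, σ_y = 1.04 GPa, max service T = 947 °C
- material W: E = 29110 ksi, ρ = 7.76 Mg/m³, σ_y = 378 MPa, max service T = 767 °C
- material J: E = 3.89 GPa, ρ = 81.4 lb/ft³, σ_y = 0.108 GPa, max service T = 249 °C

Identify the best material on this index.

material W

Screen on constraints: σ_y ≥ 306 MPa; max service T ≥ 508 °C. Survivors: material Y, material W.
After converting to SI:
  material Y: E = 203.5 GPa, ρ = 8602 kg/m³
  material W: E = 200.7 GPa, ρ = 7760 kg/m³
  material W: M = 25.9 MN·m/kg
  material Y: M = 23.7 MN·m/kg
Material W has the largest M.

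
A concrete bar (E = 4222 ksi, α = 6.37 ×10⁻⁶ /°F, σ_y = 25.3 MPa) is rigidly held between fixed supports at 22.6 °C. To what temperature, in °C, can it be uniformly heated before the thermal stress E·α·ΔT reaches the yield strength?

98.4 °C

E = 4222 ksi = 29.11 GPa.
α = 6.37×10⁻⁶/°F × 9/5 = 11.5×10⁻⁶/K.
E·α·ΔT = 25.30 MPa ⇒ ΔT = 25.30 / (29.11×10³ × 11.5×10⁻⁶) = 75.80 K.
T = 22.6 + 75.80 = 98.40 °C.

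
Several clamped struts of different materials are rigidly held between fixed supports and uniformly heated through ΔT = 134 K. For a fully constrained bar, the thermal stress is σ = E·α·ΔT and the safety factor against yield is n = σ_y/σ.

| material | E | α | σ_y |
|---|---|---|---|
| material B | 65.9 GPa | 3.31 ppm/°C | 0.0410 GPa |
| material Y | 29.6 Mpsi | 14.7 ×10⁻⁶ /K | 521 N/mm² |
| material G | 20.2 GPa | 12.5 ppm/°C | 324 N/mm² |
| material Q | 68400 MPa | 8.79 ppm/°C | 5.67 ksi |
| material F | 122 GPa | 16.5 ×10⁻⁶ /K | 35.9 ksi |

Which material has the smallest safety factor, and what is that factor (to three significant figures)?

In consistent units (E in GPa, α in ×10⁻⁶/K, σ_y in MPa):
  material B: E = 65.90, α = 3.31, σ_y = 41.00 → σ = 29.2 MPa, n = 1.40
  material Y: E = 204.1, α = 14.7, σ_y = 521.0 → σ = 402 MPa, n = 1.30
  material G: E = 20.20, α = 12.5, σ_y = 324.0 → σ = 33.8 MPa, n = 9.58
  material Q: E = 68.40, α = 8.79, σ_y = 39.09 → σ = 80.6 MPa, n = 0.485
  material F: E = 122.0, α = 16.5, σ_y = 247.5 → σ = 270 MPa, n = 0.918
The minimum is material Q at n = 0.485.

material Q, n = 0.485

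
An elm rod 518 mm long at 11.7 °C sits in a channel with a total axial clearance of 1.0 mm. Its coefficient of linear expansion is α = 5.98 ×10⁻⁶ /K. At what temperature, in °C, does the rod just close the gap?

335 °C

α·L₀·ΔT = 1.0 mm ⇒ ΔT = 1.0 / (5.98×10⁻⁶ × 518.0) = 322.8 K.
T = 11.7 + 322.8 = 334.5 °C.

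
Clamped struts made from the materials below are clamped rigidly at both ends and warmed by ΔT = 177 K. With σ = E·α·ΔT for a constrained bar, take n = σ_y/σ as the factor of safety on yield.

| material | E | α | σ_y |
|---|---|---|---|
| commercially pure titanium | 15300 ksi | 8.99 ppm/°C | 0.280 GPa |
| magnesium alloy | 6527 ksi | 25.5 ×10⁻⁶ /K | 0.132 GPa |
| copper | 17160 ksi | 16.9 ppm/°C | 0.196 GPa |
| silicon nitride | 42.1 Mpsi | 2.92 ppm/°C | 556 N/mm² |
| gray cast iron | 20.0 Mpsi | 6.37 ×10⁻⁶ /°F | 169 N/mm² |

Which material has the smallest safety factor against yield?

copper

Converting E to GPa, α to ×10⁻⁶/K, σ_y to MPa, then σ and n for each:
  commercially pure titanium: E = 105.5, α = 8.99, σ_y = 280.0 → σ = 168 MPa, n = 1.67
  magnesium alloy: E = 45.00, α = 25.5, σ_y = 132.0 → σ = 203 MPa, n = 0.650
  copper: E = 118.3, α = 16.9, σ_y = 196.0 → σ = 354 MPa, n = 0.554
  silicon nitride: E = 290.3, α = 2.92, σ_y = 556.0 → σ = 150 MPa, n = 3.71
  gray cast iron: E = 137.9, α = 11.5, σ_y = 169.0 → σ = 280 MPa, n = 0.604
Smallest n: copper with n = 0.554.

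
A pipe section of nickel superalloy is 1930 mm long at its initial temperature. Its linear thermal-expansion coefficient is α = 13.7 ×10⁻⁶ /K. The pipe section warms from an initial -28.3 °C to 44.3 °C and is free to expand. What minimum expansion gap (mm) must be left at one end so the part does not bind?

ΔT = 44.3 − (-28.3) = 72.60 K.
ΔL = α·L₀·ΔT = 13.7×10⁻⁶ × 1930 mm × 72.60 K = 1.92 mm.

1.92 mm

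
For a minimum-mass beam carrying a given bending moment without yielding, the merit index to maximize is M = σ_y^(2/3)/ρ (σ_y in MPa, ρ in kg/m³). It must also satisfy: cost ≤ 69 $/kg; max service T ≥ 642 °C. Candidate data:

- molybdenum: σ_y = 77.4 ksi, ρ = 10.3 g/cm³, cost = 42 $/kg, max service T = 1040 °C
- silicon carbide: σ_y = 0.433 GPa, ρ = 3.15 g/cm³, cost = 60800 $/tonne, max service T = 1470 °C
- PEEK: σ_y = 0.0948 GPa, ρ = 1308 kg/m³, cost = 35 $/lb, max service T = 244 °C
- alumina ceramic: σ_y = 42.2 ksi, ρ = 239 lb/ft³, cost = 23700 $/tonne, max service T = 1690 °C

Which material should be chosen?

silicon carbide

Screen on constraints: cost ≤ 69 $/kg; max service T ≥ 642 °C. Survivors: molybdenum, silicon carbide, alumina ceramic.
Convert each candidate to consistent units, then evaluate M:
  molybdenum: σ_y = 533.7 MPa, ρ = 10300 kg/m³
  silicon carbide: σ_y = 433.0 MPa, ρ = 3150 kg/m³
  alumina ceramic: σ_y = 291.0 MPa, ρ = 3828 kg/m³
  silicon carbide: M = 18.2×10⁻³
  alumina ceramic: M = 11.5×10⁻³
  molybdenum: M = 6.39×10⁻³
The maximum is for silicon carbide.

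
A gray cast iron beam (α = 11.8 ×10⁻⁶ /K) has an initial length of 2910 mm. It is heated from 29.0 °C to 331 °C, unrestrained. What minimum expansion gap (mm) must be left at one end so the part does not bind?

ΔT = 331 − 29.0 = 302.0 K.
ΔL = α·L₀·ΔT = 11.8×10⁻⁶ × 2910 mm × 302.0 K = 10.4 mm.

10.4 mm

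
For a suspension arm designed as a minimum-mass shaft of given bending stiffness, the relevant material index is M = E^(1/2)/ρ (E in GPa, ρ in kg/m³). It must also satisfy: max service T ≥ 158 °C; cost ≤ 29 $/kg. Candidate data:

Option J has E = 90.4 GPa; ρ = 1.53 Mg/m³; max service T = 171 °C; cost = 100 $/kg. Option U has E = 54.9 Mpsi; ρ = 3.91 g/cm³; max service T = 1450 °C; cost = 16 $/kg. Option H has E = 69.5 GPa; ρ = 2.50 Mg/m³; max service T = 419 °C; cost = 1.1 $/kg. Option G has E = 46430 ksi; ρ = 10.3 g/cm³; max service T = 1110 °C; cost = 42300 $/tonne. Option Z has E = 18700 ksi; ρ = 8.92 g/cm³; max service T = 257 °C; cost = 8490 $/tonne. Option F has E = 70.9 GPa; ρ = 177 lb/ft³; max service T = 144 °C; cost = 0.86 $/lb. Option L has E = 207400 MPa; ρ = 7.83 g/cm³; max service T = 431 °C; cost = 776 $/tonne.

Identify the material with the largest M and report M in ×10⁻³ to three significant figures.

Screen on constraints: max service T ≥ 158 °C; cost ≤ 29 $/kg. Survivors: option U, option H, option Z, option L.
Putting every candidate on a common basis:
  option U: E = 378.5 GPa, ρ = 3910 kg/m³
  option H: E = 69.50 GPa, ρ = 2500 kg/m³
  option Z: E = 128.9 GPa, ρ = 8920 kg/m³
  option L: E = 207.4 GPa, ρ = 7830 kg/m³
  option U: M = 4.98×10⁻³
  option H: M = 3.33×10⁻³
  option L: M = 1.84×10⁻³
  option Z: M = 1.27×10⁻³
Option U has the largest M.

option U, M = 4.98×10⁻³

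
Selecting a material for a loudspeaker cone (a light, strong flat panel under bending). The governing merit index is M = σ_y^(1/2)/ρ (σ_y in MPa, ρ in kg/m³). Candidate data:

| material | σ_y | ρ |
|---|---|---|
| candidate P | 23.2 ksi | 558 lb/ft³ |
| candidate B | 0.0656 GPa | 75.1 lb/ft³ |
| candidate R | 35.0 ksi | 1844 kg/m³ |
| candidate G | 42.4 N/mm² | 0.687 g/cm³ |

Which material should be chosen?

candidate G

After converting to SI:
  candidate P: σ_y = 160.0 MPa, ρ = 8938 kg/m³
  candidate B: σ_y = 65.60 MPa, ρ = 1203 kg/m³
  candidate R: σ_y = 241.3 MPa, ρ = 1844 kg/m³
  candidate G: σ_y = 42.40 MPa, ρ = 687.0 kg/m³
  candidate G: M = 9.48×10⁻³
  candidate R: M = 8.42×10⁻³
  candidate B: M = 6.73×10⁻³
  candidate P: M = 1.41×10⁻³
Candidate G ranks first.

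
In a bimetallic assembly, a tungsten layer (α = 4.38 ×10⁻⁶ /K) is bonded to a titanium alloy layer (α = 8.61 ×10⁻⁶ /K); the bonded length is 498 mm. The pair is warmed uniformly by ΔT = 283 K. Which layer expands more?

α(tungsten) = 4.38×10⁻⁶/K vs α(titanium alloy) = 8.61×10⁻⁶/K.
Higher α expands more for the same ΔT: titanium alloy.

titanium alloy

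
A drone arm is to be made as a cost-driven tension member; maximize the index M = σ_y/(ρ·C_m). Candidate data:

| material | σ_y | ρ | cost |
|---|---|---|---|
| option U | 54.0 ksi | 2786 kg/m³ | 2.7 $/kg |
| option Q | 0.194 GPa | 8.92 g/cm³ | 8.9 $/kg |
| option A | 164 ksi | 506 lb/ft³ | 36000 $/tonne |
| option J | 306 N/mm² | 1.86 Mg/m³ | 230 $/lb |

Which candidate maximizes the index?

Normalizing units and computing the index:
  option U: σ_y = 372.3 MPa, ρ = 2786 kg/m³, cost = 2.700 $/kg
  option Q: σ_y = 194.0 MPa, ρ = 8920 kg/m³, cost = 8.900 $/kg
  option A: σ_y = 1131 MPa, ρ = 8105 kg/m³, cost = 36.00 $/kg
  option J: σ_y = 306.0 MPa, ρ = 1860 kg/m³, cost = 507.1 $/kg
  option U: M = 49.5 kN·m per $
  option A: M = 3.88 kN·m per $
  option Q: M = 2.44 kN·m per $
  option J: M = 0.324 kN·m per $
Highest index: option U.

option U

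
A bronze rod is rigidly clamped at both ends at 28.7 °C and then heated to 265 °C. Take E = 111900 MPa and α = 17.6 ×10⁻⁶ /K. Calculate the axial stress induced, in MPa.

E = 111900 MPa = 111.9 GPa.
ΔT = 236.3 K. Constrained thermal stress σ = E·α·ΔT = 111.9×10³ MPa × 17.6×10⁻⁶ × 236.3 = 465 MPa (compressive).

465 MPa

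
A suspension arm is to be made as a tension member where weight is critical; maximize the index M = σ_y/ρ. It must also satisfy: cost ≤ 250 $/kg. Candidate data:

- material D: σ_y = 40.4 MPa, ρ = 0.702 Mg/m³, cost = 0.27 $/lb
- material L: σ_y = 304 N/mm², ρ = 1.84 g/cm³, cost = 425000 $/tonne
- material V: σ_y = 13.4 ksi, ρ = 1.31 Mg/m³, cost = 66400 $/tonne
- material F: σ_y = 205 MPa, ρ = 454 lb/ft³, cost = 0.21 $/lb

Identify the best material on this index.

material V

Screen on constraints: cost ≤ 250 $/kg. Survivors: material D, material V, material F.
Normalizing units and computing the index:
  material D: σ_y = 40.40 MPa, ρ = 702.0 kg/m³
  material V: σ_y = 92.39 MPa, ρ = 1310 kg/m³
  material F: σ_y = 205.0 MPa, ρ = 7272 kg/m³
  material V: M = 70.5 kN·m/kg
  material D: M = 57.5 kN·m/kg
  material F: M = 28.2 kN·m/kg
The maximum is for material V.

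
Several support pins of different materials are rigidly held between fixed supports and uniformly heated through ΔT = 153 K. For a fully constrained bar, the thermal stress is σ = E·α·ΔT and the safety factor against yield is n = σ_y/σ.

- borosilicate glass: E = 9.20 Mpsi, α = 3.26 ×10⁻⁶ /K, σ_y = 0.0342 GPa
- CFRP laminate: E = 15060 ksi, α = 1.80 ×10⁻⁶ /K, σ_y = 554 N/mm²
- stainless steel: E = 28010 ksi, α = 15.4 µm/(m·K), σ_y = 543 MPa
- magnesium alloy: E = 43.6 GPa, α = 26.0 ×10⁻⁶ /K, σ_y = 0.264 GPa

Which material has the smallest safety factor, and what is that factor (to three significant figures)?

borosilicate glass, n = 1.08

Per material, after unit conversion:
  borosilicate glass: E = 63.43, α = 3.26, σ_y = 34.20 → σ = 31.6 MPa, n = 1.08
  CFRP laminate: E = 103.8, α = 1.80, σ_y = 554.0 → σ = 28.6 MPa, n = 19.4
  stainless steel: E = 193.1, α = 15.4, σ_y = 543.0 → σ = 455 MPa, n = 1.19
  magnesium alloy: E = 43.60, α = 26.0, σ_y = 264.0 → σ = 173 MPa, n = 1.52
Borosilicate glass has the lowest safety factor, n = 1.08.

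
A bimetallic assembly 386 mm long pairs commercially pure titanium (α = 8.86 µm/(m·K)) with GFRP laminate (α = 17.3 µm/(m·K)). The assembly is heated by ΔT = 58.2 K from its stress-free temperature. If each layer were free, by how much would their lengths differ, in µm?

190 µm

Δα = |8.86 − 17.3|×10⁻⁶/K = 8.44×10⁻⁶/K.
ΔL_mismatch = Δα·L·ΔT = 8.44×10⁻⁶ × 386.0 mm × 58.2 K = 190 µm.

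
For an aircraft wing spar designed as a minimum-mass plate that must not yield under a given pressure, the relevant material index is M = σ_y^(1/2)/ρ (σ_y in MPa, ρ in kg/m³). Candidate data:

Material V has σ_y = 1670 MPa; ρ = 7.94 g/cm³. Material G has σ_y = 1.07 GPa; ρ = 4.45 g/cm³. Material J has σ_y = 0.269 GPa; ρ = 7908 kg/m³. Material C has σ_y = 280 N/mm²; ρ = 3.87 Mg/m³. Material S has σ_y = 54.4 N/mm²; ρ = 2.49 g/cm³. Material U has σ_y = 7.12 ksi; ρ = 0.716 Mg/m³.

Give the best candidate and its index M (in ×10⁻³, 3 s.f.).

Putting every candidate on a common basis:
  material V: σ_y = 1670 MPa, ρ = 7940 kg/m³
  material G: σ_y = 1070 MPa, ρ = 4450 kg/m³
  material J: σ_y = 269.0 MPa, ρ = 7908 kg/m³
  material C: σ_y = 280.0 MPa, ρ = 3870 kg/m³
  material S: σ_y = 54.40 MPa, ρ = 2490 kg/m³
  material U: σ_y = 49.09 MPa, ρ = 716.0 kg/m³
  material U: M = 9.79×10⁻³
  material G: M = 7.35×10⁻³
  material V: M = 5.15×10⁻³
  material C: M = 4.32×10⁻³
  material S: M = 2.96×10⁻³
  material J: M = 2.07×10⁻³
Highest index: material U.

material U, M = 9.79×10⁻³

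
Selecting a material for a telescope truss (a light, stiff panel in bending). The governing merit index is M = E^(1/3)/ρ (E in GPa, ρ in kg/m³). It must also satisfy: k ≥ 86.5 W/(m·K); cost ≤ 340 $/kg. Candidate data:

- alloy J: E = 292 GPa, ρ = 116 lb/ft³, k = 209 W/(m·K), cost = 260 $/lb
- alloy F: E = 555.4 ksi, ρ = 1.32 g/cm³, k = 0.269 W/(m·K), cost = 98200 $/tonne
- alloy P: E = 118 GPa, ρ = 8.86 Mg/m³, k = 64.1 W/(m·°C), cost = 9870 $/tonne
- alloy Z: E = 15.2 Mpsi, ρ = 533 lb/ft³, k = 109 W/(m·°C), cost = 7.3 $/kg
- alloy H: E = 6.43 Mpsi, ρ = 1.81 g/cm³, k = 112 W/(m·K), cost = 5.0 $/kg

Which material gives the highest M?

Screen on constraints: k ≥ 86.5 W/(m·K); cost ≤ 340 $/kg. Survivors: alloy Z, alloy H.
Normalizing units and computing the index:
  alloy Z: E = 104.8 GPa, ρ = 8538 kg/m³
  alloy H: E = 44.33 GPa, ρ = 1810 kg/m³
  alloy H: M = 1.96×10⁻³
  alloy Z: M = 0.552×10⁻³
Alloy H has the largest M.

alloy H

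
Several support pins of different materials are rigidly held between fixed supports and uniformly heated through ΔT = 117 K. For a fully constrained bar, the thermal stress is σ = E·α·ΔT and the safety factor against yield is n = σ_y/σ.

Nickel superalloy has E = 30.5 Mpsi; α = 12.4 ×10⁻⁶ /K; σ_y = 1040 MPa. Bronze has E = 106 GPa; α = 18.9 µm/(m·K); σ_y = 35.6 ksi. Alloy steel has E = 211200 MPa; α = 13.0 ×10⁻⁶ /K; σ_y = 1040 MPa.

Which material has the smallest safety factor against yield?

bronze

In consistent units (E in GPa, α in ×10⁻⁶/K, σ_y in MPa):
  nickel superalloy: E = 210.3, α = 12.4, σ_y = 1040 → σ = 305 MPa, n = 3.41
  bronze: E = 106.0, α = 18.9, σ_y = 245.5 → σ = 234 MPa, n = 1.05
  alloy steel: E = 211.2, α = 13.0, σ_y = 1040 → σ = 321 MPa, n = 3.24
Bronze has the lowest safety factor, n = 1.05.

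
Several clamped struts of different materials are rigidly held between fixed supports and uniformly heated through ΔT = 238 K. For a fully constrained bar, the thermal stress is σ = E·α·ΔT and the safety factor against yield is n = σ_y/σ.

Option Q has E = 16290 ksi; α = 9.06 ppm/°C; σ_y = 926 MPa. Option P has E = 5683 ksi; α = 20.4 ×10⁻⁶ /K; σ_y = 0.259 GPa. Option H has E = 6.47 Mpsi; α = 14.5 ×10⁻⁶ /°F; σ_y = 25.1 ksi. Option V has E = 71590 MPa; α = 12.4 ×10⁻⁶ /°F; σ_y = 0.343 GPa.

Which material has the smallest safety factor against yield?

In consistent units (E in GPa, α in ×10⁻⁶/K, σ_y in MPa):
  option Q: E = 112.3, α = 9.06, σ_y = 926.0 → σ = 242 MPa, n = 3.82
  option P: E = 39.18, α = 20.4, σ_y = 259.0 → σ = 190 MPa, n = 1.36
  option H: E = 44.61, α = 26.1, σ_y = 173.1 → σ = 277 MPa, n = 0.625
  option V: E = 71.59, α = 22.3, σ_y = 343.0 → σ = 380 MPa, n = 0.902
Smallest n: option H with n = 0.625.

option H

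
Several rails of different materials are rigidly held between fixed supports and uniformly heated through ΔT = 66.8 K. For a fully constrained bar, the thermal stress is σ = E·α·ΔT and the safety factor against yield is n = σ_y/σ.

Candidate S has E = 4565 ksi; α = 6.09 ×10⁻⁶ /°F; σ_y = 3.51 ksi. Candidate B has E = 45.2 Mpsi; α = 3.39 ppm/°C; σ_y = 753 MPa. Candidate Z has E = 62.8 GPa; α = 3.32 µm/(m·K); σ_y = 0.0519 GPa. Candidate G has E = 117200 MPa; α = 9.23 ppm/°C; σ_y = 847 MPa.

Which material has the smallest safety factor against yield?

candidate S

With everything in SI (GPa, ×10⁻⁶/K, MPa):
  candidate S: E = 31.47, α = 11.0, σ_y = 24.20 → σ = 23.0 MPa, n = 1.05
  candidate B: E = 311.6, α = 3.39, σ_y = 753.0 → σ = 70.6 MPa, n = 10.7
  candidate Z: E = 62.80, α = 3.32, σ_y = 51.90 → σ = 13.9 MPa, n = 3.73
  candidate G: E = 117.2, α = 9.23, σ_y = 847.0 → σ = 72.3 MPa, n = 11.7
Smallest n: candidate S with n = 1.05.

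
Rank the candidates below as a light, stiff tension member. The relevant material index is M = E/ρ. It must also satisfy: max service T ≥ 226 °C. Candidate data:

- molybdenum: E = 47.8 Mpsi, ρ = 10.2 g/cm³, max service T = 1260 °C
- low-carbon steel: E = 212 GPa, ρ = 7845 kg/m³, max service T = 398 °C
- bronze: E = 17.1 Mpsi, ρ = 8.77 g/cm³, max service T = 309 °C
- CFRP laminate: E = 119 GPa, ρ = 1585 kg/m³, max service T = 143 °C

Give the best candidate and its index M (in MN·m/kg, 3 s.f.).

molybdenum, M = 32.3 MN·m/kg

Screen on constraints: max service T ≥ 226 °C. Survivors: molybdenum, low-carbon steel, bronze.
Convert each candidate to consistent units, then evaluate M:
  molybdenum: E = 329.6 GPa, ρ = 10200 kg/m³
  low-carbon steel: E = 212.0 GPa, ρ = 7845 kg/m³
  bronze: E = 117.9 GPa, ρ = 8770 kg/m³
  molybdenum: M = 32.3 MN·m/kg
  low-carbon steel: M = 27.0 MN·m/kg
  bronze: M = 13.4 MN·m/kg
Molybdenum ranks first.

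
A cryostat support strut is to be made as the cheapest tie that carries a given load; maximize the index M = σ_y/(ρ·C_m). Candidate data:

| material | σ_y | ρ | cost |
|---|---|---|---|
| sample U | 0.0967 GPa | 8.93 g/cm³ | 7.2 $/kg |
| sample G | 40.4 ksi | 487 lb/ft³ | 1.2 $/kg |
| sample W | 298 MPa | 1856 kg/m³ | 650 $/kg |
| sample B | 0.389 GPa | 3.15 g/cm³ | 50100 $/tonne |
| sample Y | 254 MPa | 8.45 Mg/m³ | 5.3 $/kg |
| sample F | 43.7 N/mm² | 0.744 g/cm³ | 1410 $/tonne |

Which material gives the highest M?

Normalizing units and computing the index:
  sample U: σ_y = 96.70 MPa, ρ = 8930 kg/m³, cost = 7.200 $/kg
  sample G: σ_y = 278.5 MPa, ρ = 7801 kg/m³, cost = 1.200 $/kg
  sample W: σ_y = 298.0 MPa, ρ = 1856 kg/m³, cost = 650.0 $/kg
  sample B: σ_y = 389.0 MPa, ρ = 3150 kg/m³, cost = 50.10 $/kg
  sample Y: σ_y = 254.0 MPa, ρ = 8450 kg/m³, cost = 5.300 $/kg
  sample F: σ_y = 43.70 MPa, ρ = 744.0 kg/m³, cost = 1.410 $/kg
  sample F: M = 41.7 kN·m per $
  sample G: M = 29.8 kN·m per $
  sample Y: M = 5.67 kN·m per $
  sample B: M = 2.46 kN·m per $
  sample U: M = 1.50 kN·m per $
  sample W: M = 0.247 kN·m per $
Sample F has the largest M.

sample F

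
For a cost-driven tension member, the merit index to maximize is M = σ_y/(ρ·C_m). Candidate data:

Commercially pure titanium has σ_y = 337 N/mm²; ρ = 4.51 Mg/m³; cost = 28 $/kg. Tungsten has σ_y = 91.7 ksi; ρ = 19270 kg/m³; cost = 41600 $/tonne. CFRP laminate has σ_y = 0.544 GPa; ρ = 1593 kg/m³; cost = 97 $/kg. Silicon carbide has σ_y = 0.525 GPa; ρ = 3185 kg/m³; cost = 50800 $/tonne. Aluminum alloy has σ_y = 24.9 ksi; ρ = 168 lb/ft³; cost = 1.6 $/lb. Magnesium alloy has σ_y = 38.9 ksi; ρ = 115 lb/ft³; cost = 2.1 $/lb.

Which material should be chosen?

magnesium alloy

Convert each candidate to consistent units, then evaluate M:
  commercially pure titanium: σ_y = 337.0 MPa, ρ = 4510 kg/m³, cost = 28.00 $/kg
  tungsten: σ_y = 632.2 MPa, ρ = 19270 kg/m³, cost = 41.60 $/kg
  CFRP laminate: σ_y = 544.0 MPa, ρ = 1593 kg/m³, cost = 97.00 $/kg
  silicon carbide: σ_y = 525.0 MPa, ρ = 3185 kg/m³, cost = 50.80 $/kg
  aluminum alloy: σ_y = 171.7 MPa, ρ = 2691 kg/m³, cost = 3.527 $/kg
  magnesium alloy: σ_y = 268.2 MPa, ρ = 1842 kg/m³, cost = 4.630 $/kg
  magnesium alloy: M = 31.4 kN·m per $
  aluminum alloy: M = 18.1 kN·m per $
  CFRP laminate: M = 3.52 kN·m per $
  silicon carbide: M = 3.24 kN·m per $
  commercially pure titanium: M = 2.67 kN·m per $
  tungsten: M = 0.789 kN·m per $
Magnesium alloy has the largest M.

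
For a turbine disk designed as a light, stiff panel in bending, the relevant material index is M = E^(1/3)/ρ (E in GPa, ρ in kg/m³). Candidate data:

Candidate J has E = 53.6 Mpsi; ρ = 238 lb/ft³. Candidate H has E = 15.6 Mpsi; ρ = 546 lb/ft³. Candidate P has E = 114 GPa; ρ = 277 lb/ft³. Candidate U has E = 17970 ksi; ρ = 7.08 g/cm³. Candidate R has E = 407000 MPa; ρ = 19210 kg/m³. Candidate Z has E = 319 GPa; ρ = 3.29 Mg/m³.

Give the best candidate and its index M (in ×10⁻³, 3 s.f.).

In SI units:
  candidate J: E = 369.6 GPa, ρ = 3812 kg/m³
  candidate H: E = 107.6 GPa, ρ = 8746 kg/m³
  candidate P: E = 114.0 GPa, ρ = 4437 kg/m³
  candidate U: E = 123.9 GPa, ρ = 7080 kg/m³
  candidate R: E = 407.0 GPa, ρ = 19210 kg/m³
  candidate Z: E = 319.0 GPa, ρ = 3290 kg/m³
  candidate Z: M = 2.08×10⁻³
  candidate J: M = 1.88×10⁻³
  candidate P: M = 1.09×10⁻³
  candidate U: M = 0.704×10⁻³
  candidate H: M = 0.544×10⁻³
  candidate R: M = 0.386×10⁻³
Highest index: candidate Z.

candidate Z, M = 2.08×10⁻³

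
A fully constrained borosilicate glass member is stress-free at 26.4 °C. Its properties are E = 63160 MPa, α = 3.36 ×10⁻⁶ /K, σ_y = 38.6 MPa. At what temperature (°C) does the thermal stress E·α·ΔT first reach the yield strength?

208 °C

E = 63160 MPa = 63.16 GPa.
E·α·ΔT = 38.60 MPa ⇒ ΔT = 38.60 / (63.16×10³ × 3.36×10⁻⁶) = 181.9 K.
T = 26.4 + 181.9 = 208.3 °C.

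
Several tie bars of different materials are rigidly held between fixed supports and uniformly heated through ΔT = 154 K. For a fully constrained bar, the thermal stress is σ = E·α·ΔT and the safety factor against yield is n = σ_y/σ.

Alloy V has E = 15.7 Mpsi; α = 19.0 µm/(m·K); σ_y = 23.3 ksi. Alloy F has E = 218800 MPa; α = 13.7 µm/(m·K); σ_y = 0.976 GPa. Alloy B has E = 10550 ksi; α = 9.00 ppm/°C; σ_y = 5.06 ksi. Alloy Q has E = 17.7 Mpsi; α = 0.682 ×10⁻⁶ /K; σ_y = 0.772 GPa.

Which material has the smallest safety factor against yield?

Converting E to GPa, α to ×10⁻⁶/K, σ_y to MPa, then σ and n for each:
  alloy V: E = 108.2, α = 19.0, σ_y = 160.6 → σ = 317 MPa, n = 0.507
  alloy F: E = 218.8, α = 13.7, σ_y = 976.0 → σ = 462 MPa, n = 2.11
  alloy B: E = 72.74, α = 9.00, σ_y = 34.89 → σ = 101 MPa, n = 0.346
  alloy Q: E = 122.0, α = 0.682, σ_y = 772.0 → σ = 12.8 MPa, n = 60.2
Alloy B has the lowest safety factor, n = 0.346.

alloy B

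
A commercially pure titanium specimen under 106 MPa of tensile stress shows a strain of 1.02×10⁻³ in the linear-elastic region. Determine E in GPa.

104 GPa

E = σ/ε = 106 MPa / 1.02×10⁻³ = 103900 MPa = 104 GPa.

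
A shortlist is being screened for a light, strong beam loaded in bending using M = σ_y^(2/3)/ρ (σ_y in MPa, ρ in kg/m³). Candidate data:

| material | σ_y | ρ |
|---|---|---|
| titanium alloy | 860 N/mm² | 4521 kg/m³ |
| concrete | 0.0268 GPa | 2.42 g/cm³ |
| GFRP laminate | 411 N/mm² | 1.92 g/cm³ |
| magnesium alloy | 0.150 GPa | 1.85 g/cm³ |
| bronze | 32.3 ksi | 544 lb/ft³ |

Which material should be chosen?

GFRP laminate

Putting every candidate on a common basis:
  titanium alloy: σ_y = 860.0 MPa, ρ = 4521 kg/m³
  concrete: σ_y = 26.80 MPa, ρ = 2420 kg/m³
  GFRP laminate: σ_y = 411.0 MPa, ρ = 1920 kg/m³
  magnesium alloy: σ_y = 150.0 MPa, ρ = 1850 kg/m³
  bronze: σ_y = 222.7 MPa, ρ = 8714 kg/m³
  GFRP laminate: M = 28.8×10⁻³
  titanium alloy: M = 20.0×10⁻³
  magnesium alloy: M = 15.3×10⁻³
  bronze: M = 4.22×10⁻³
  concrete: M = 3.70×10⁻³
Highest index: GFRP laminate.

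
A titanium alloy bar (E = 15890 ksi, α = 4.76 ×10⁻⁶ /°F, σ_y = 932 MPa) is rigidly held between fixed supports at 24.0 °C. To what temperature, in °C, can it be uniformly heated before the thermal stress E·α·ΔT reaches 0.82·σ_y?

E = 15890 ksi = 109.6 GPa.
α = 4.76×10⁻⁶/°F × 9/5 = 8.57×10⁻⁶/K.
E·α·ΔT = 764.2 MPa ⇒ ΔT = 764.2 / (109.6×10³ × 8.57×10⁻⁶) = 814.2 K.
T = 24.0 + 814.2 = 838.2 °C.

838 °C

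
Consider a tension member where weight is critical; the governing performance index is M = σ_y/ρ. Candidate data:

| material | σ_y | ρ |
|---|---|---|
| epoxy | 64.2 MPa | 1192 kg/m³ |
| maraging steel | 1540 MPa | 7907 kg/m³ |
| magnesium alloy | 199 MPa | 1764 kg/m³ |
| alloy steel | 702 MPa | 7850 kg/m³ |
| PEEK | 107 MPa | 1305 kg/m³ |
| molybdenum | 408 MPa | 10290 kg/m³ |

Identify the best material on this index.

Per-candidate index values:
  maraging steel: M = 195 kN·m/kg
  magnesium alloy: M = 113 kN·m/kg
  alloy steel: M = 89.4 kN·m/kg
  PEEK: M = 82.0 kN·m/kg
  epoxy: M = 53.9 kN·m/kg
  molybdenum: M = 39.7 kN·m/kg
The maximum is for maraging steel.

maraging steel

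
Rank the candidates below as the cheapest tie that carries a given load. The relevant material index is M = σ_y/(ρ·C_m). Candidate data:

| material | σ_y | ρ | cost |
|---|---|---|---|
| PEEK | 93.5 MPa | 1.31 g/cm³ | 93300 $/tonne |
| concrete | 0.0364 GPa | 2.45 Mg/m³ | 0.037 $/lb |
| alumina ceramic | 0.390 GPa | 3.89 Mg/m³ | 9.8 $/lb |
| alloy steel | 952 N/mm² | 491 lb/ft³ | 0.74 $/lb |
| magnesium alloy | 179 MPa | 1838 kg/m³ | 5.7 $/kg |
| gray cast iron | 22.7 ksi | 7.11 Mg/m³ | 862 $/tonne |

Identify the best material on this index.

concrete

In SI units:
  PEEK: σ_y = 93.50 MPa, ρ = 1310 kg/m³, cost = 93.30 $/kg
  concrete: σ_y = 36.40 MPa, ρ = 2450 kg/m³, cost = 0.08157 $/kg
  alumina ceramic: σ_y = 390.0 MPa, ρ = 3890 kg/m³, cost = 21.60 $/kg
  alloy steel: σ_y = 952.0 MPa, ρ = 7865 kg/m³, cost = 1.631 $/kg
  magnesium alloy: σ_y = 179.0 MPa, ρ = 1838 kg/m³, cost = 5.700 $/kg
  gray cast iron: σ_y = 156.5 MPa, ρ = 7110 kg/m³, cost = 0.8620 $/kg
  concrete: M = 182 kN·m per $
  alloy steel: M = 74.2 kN·m per $
  gray cast iron: M = 25.5 kN·m per $
  magnesium alloy: M = 17.1 kN·m per $
  alumina ceramic: M = 4.64 kN·m per $
  PEEK: M = 0.765 kN·m per $
The maximum is for concrete.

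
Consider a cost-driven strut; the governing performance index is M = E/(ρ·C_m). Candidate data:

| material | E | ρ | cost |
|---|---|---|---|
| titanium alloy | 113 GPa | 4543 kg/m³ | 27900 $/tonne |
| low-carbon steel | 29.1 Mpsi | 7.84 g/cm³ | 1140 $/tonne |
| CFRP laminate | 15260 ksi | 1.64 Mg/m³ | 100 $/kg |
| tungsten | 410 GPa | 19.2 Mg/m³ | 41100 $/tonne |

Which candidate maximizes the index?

Convert each candidate to consistent units, then evaluate M:
  titanium alloy: E = 113.0 GPa, ρ = 4543 kg/m³, cost = 27.90 $/kg
  low-carbon steel: E = 200.6 GPa, ρ = 7840 kg/m³, cost = 1.140 $/kg
  CFRP laminate: E = 105.2 GPa, ρ = 1640 kg/m³, cost = 100.0 $/kg
  tungsten: E = 410.0 GPa, ρ = 19200 kg/m³, cost = 41.10 $/kg
  low-carbon steel: M = 22.4 MN·m per $
  titanium alloy: M = 0.892 MN·m per $
  CFRP laminate: M = 0.642 MN·m per $
  tungsten: M = 0.520 MN·m per $
Low-carbon steel ranks first.

low-carbon steel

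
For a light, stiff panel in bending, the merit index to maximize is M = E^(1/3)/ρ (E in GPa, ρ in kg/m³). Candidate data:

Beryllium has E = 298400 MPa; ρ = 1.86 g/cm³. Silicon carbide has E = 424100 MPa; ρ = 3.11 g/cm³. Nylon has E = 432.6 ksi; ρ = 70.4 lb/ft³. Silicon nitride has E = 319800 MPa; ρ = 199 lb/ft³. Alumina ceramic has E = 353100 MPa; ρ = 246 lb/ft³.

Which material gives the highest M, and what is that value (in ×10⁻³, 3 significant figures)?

In SI units:
  beryllium: E = 298.4 GPa, ρ = 1860 kg/m³
  silicon carbide: E = 424.1 GPa, ρ = 3110 kg/m³
  nylon: E = 2.983 GPa, ρ = 1128 kg/m³
  silicon nitride: E = 319.8 GPa, ρ = 3188 kg/m³
  alumina ceramic: E = 353.1 GPa, ρ = 3941 kg/m³
  beryllium: M = 3.59×10⁻³
  silicon carbide: M = 2.42×10⁻³
  silicon nitride: M = 2.15×10⁻³
  alumina ceramic: M = 1.79×10⁻³
  nylon: M = 1.28×10⁻³
Beryllium has the largest M.

beryllium, M = 3.59×10⁻³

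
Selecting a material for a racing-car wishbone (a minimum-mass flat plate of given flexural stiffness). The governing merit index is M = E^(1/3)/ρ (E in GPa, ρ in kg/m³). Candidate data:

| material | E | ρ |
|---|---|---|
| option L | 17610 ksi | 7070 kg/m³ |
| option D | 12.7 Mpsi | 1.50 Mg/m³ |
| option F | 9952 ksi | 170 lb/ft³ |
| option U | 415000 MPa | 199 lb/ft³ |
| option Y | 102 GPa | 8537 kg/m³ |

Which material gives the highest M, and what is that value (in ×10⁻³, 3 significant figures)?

Normalizing units and computing the index:
  option L: E = 121.4 GPa, ρ = 7070 kg/m³
  option D: E = 87.56 GPa, ρ = 1500 kg/m³
  option F: E = 68.62 GPa, ρ = 2723 kg/m³
  option U: E = 415.0 GPa, ρ = 3188 kg/m³
  option Y: E = 102.0 GPa, ρ = 8537 kg/m³
  option D: M = 2.96×10⁻³
  option U: M = 2.34×10⁻³
  option F: M = 1.50×10⁻³
  option L: M = 0.700×10⁻³
  option Y: M = 0.547×10⁻³
Option D has the largest M.

option D, M = 2.96×10⁻³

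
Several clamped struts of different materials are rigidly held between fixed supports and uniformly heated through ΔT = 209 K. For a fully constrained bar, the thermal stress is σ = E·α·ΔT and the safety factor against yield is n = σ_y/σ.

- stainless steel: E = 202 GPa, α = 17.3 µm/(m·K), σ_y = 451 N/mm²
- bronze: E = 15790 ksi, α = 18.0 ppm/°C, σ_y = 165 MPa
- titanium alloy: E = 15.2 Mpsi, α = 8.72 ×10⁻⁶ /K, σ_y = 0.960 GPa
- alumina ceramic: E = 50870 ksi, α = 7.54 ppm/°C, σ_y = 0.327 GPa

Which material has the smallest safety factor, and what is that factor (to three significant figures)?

bronze, n = 0.403

Per material, after unit conversion:
  stainless steel: E = 202.0, α = 17.3, σ_y = 451.0 → σ = 730 MPa, n = 0.617
  bronze: E = 108.9, α = 18.0, σ_y = 165.0 → σ = 410 MPa, n = 0.403
  titanium alloy: E = 104.8, α = 8.72, σ_y = 960.0 → σ = 191 MPa, n = 5.03
  alumina ceramic: E = 350.7, α = 7.54, σ_y = 327.0 → σ = 553 MPa, n = 0.592
Smallest n: bronze with n = 0.403.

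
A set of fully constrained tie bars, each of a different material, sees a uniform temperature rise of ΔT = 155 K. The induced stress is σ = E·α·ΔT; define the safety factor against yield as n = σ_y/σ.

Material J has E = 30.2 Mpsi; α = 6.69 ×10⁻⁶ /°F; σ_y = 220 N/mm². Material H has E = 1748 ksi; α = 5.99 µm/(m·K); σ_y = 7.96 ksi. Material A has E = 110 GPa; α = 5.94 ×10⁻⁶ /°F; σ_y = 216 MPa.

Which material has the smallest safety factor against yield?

material J

With everything in SI (GPa, ×10⁻⁶/K, MPa):
  material J: E = 208.2, α = 12.0, σ_y = 220.0 → σ = 389 MPa, n = 0.566
  material H: E = 12.05, α = 5.99, σ_y = 54.88 → σ = 11.2 MPa, n = 4.90
  material A: E = 110.0, α = 10.7, σ_y = 216.0 → σ = 182 MPa, n = 1.18
The minimum is material J at n = 0.566.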